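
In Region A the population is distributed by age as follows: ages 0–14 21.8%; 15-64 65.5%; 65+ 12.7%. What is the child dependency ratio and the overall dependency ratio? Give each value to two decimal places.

Youth dependency ratio = 21.8 / 65.5 × 100 = 33.28
Total dependency ratio = (21.8 + 12.7) / 65.5 × 100 = 34.5 / 65.5 × 100 = 52.67

Youth dependency ratio: 33.28
Total dependency ratio: 52.67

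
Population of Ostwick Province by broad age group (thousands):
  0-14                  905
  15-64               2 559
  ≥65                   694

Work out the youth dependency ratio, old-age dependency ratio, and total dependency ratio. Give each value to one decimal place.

Youth dependency ratio = 905 / 2 559 × 100 = 35.4
Old-age dependency ratio = 694 / 2 559 × 100 = 27.1
Total dependency ratio = (905 + 694) / 2 559 × 100 = 1 599 / 2 559 × 100 = 62.5

Youth dependency ratio: 35.4
Old-age dependency ratio: 27.1
Total dependency ratio: 62.5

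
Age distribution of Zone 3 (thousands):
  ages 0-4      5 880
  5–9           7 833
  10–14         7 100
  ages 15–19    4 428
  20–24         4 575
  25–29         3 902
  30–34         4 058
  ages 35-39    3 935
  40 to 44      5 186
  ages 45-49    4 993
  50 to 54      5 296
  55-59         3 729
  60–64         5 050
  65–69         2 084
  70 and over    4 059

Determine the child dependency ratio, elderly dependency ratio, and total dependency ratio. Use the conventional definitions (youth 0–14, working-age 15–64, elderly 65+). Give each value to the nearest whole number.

0–14: 5 880 + 7 833 + 7 100 = 20 813
15–64: 4 428 + 4 575 + 3 902 + 4 058 + 3 935 + 5 186 + 4 993 + 5 296 + 3 729 + 5 050 = 45 152
65+: 2 084 + 4 059 = 6 143
Youth dependency ratio = 20 813 / 45 152 × 100 = 46
Old-age dependency ratio = 6 143 / 45 152 × 100 = 14
Total dependency ratio = (20 813 + 6 143) / 45 152 × 100 = 26 956 / 45 152 × 100 = 60

Youth dependency ratio: 46
Old-age dependency ratio: 14
Total dependency ratio: 60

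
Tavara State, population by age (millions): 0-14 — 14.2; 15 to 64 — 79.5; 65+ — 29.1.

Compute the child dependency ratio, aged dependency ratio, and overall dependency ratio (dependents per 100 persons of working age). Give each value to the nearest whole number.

Youth dependency ratio: 18
Old-age dependency ratio: 37
Total dependency ratio: 54

Youth dependency ratio = 14.2 / 79.5 × 100 = 18
Old-age dependency ratio = 29.1 / 79.5 × 100 = 37
Total dependency ratio = (14.2 + 29.1) / 79.5 × 100 = 43.3 / 79.5 × 100 = 54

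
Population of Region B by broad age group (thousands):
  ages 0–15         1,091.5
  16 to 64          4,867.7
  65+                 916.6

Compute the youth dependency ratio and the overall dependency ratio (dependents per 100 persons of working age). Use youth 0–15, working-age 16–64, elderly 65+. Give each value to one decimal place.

Youth dependency ratio = 1,091.5 / 4,867.7 × 100 = 22.4
Total dependency ratio = (1,091.5 + 916.6) / 4,867.7 × 100 = 2,008.1 / 4,867.7 × 100 = 41.3

Youth dependency ratio: 22.4
Total dependency ratio: 41.3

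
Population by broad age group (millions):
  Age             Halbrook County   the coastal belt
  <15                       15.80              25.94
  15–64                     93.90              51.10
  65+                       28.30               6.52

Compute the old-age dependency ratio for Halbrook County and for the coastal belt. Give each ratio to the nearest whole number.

Halbrook County: 30
the coastal belt: 13

Halbrook County: 28.30 / 93.90 × 100 = 30
the coastal belt: 6.52 / 51.10 × 100 = 13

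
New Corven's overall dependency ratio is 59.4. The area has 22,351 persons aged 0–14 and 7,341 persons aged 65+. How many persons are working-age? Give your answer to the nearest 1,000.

Total dependency ratio = (youth + elderly) / working-age × 100
59.4 = (22,351 + 7,341) / W × 100
⇒ 50,000

Working-age: 50,000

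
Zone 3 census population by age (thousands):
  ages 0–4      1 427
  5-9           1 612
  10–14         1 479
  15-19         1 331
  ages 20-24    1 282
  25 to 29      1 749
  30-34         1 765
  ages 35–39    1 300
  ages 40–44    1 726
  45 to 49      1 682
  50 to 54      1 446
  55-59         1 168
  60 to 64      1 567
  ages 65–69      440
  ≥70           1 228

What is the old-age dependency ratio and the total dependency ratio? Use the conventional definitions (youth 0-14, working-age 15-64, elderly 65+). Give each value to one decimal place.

Old-age dependency ratio: 11.1
Total dependency ratio: 41.2

0–14: 1 427 + 1 612 + 1 479 = 4 518
15–64: 1 331 + 1 282 + 1 749 + 1 765 + 1 300 + 1 726 + 1 682 + 1 446 + 1 168 + 1 567 = 15 016
65+: 440 + 1 228 = 1 668
Old-age dependency ratio = 1 668 / 15 016 × 100 = 11.1
Total dependency ratio = (4 518 + 1 668) / 15 016 × 100 = 6 186 / 15 016 × 100 = 41.2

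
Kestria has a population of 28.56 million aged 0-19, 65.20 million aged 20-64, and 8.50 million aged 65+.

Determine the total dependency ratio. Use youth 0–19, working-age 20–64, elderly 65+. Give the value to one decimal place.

Total dependency ratio: 56.8

Total dependency ratio = (28.56 + 8.50) / 65.20 × 100 = 37.06 / 65.20 × 100 = 56.8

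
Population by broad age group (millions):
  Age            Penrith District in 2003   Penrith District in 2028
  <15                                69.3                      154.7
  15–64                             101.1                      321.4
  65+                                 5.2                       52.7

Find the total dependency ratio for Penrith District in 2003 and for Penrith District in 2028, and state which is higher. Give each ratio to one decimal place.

Penrith District in 2003: 73.7
Penrith District in 2028: 64.5
Higher: Penrith District in 2003

Penrith District in 2003: (69.3 + 5.2) / 101.1 × 100 = 74.5 / 101.1 × 100 = 73.7
Penrith District in 2028: (154.7 + 52.7) / 321.4 × 100 = 207.4 / 321.4 × 100 = 64.5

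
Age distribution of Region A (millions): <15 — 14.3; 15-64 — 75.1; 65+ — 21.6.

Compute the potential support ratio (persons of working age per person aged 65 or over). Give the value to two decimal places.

Potential support ratio: 3.48

Potential support ratio = 75.1 / 21.6 = 3.48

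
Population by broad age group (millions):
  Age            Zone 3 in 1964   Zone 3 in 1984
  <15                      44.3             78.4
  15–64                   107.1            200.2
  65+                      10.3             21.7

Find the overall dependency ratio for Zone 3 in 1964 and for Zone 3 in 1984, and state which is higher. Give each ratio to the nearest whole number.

Zone 3 in 1964: (44.3 + 10.3) / 107.1 × 100 = 54.6 / 107.1 × 100 = 51
Zone 3 in 1984: (78.4 + 21.7) / 200.2 × 100 = 100.1 / 200.2 × 100 = 50

Zone 3 in 1964: 51
Zone 3 in 1984: 50
Higher: Zone 3 in 1964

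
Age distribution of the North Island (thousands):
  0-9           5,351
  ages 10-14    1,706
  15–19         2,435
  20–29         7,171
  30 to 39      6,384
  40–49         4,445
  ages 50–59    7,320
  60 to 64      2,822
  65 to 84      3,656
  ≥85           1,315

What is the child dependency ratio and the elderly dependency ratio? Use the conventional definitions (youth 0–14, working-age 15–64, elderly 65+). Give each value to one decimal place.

0–14: 5,351 + 1,706 = 7,057
15–64: 2,435 + 7,171 + 6,384 + 4,445 + 7,320 + 2,822 = 30,577
65+: 3,656 + 1,315 = 4,971
Youth dependency ratio = 7,057 / 30,577 × 100 = 23.1
Old-age dependency ratio = 4,971 / 30,577 × 100 = 16.3

Youth dependency ratio: 23.1
Old-age dependency ratio: 16.3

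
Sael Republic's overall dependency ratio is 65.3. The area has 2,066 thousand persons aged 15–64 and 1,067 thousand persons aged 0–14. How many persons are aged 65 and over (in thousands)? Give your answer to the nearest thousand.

Total dependency ratio = (youth + elderly) / working-age × 100
65.3 = (1,067 + E) / 2,066 × 100
⇒ 282

Aged 65 and over: 282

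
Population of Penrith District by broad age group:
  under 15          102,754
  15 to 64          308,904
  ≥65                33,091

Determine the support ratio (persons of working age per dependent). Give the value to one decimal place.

Support ratio = 308,904 / (102,754 + 33,091) = 308,904 / 135,845 = 2.3

Support ratio: 2.3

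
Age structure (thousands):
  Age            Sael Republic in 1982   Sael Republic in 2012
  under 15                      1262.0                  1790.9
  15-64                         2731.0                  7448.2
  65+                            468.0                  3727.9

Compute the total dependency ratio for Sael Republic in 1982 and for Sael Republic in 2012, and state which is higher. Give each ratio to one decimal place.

Sael Republic in 1982: 63.3
Sael Republic in 2012: 74.1
Higher: Sael Republic in 2012

Sael Republic in 1982: (1262.0 + 468.0) / 2731.0 × 100 = 1730.0 / 2731.0 × 100 = 63.3
Sael Republic in 2012: (1790.9 + 3727.9) / 7448.2 × 100 = 5518.8 / 7448.2 × 100 = 74.1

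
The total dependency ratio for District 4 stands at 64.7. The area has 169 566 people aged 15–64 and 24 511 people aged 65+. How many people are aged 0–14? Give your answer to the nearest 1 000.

Aged 0–14: 85 000

Total dependency ratio = (youth + elderly) / working-age × 100
64.7 = (Y + 24 511) / 169 566 × 100
⇒ 85 000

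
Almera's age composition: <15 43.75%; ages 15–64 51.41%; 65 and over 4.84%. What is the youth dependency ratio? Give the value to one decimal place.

Youth dependency ratio = 43.75 / 51.41 × 100 = 85.1

Youth dependency ratio: 85.1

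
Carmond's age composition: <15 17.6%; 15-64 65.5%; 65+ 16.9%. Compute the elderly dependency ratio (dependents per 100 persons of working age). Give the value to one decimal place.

Old-age dependency ratio: 25.8

Old-age dependency ratio = 16.9 / 65.5 × 100 = 25.8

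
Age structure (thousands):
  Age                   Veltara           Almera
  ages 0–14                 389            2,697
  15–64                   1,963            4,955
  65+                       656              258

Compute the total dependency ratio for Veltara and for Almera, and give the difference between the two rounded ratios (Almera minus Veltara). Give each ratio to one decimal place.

Veltara: (389 + 656) / 1,963 × 100 = 1,045 / 1,963 × 100 = 53.2
Almera: (2,697 + 258) / 4,955 × 100 = 2,955 / 4,955 × 100 = 59.6

Veltara: 53.2
Almera: 59.6
Difference: +6.4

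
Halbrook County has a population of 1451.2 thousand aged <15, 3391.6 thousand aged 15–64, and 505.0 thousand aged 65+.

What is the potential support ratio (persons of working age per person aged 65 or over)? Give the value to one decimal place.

Potential support ratio = 3391.6 / 505.0 = 6.7

Potential support ratio: 6.7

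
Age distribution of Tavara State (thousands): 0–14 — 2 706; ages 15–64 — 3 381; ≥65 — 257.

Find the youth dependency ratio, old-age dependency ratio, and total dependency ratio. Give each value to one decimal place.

Youth dependency ratio = 2 706 / 3 381 × 100 = 80.0
Old-age dependency ratio = 257 / 3 381 × 100 = 7.6
Total dependency ratio = (2 706 + 257) / 3 381 × 100 = 2 963 / 3 381 × 100 = 87.6

Youth dependency ratio: 80.0
Old-age dependency ratio: 7.6
Total dependency ratio: 87.6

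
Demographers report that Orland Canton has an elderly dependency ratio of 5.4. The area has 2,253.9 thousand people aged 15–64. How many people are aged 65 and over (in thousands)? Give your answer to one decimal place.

Aged 65 and over: 121.7

Old-age dependency ratio = elderly / working-age × 100
5.4 = E / 2,253.9 × 100
⇒ 121.7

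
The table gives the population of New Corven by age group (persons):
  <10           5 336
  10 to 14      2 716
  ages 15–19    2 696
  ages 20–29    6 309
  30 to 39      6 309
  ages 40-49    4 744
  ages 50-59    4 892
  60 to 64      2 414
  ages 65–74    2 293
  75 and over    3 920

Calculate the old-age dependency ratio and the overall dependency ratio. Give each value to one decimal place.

Old-age dependency ratio: 22.7
Total dependency ratio: 52.1

0–14: 5 336 + 2 716 = 8 052
15–64: 2 696 + 6 309 + 6 309 + 4 744 + 4 892 + 2 414 = 27 364
65+: 2 293 + 3 920 = 6 213
Old-age dependency ratio = 6 213 / 27 364 × 100 = 22.7
Total dependency ratio = (8 052 + 6 213) / 27 364 × 100 = 14 265 / 27 364 × 100 = 52.1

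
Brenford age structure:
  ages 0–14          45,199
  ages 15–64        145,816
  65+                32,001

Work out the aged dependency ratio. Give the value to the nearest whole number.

Old-age dependency ratio = 32,001 / 145,816 × 100 = 22

Old-age dependency ratio: 22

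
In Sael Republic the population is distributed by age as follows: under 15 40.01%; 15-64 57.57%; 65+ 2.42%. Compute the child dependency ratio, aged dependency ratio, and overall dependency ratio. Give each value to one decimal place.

Youth dependency ratio: 69.5
Old-age dependency ratio: 4.2
Total dependency ratio: 73.7

Youth dependency ratio = 40.01 / 57.57 × 100 = 69.5
Old-age dependency ratio = 2.42 / 57.57 × 100 = 4.2
Total dependency ratio = (40.01 + 2.42) / 57.57 × 100 = 42.43 / 57.57 × 100 = 73.7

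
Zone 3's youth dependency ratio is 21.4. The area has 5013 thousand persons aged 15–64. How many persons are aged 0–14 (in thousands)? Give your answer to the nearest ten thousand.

Youth dependency ratio = youth / working-age × 100
21.4 = Y / 5013 × 100
⇒ 1070

Aged 0–14: 1070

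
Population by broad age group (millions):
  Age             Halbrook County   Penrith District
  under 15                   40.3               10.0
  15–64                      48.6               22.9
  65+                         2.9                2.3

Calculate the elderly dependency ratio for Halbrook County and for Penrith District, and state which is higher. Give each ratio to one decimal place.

Halbrook County: 2.9 / 48.6 × 100 = 6.0
Penrith District: 2.3 / 22.9 × 100 = 10.0

Halbrook County: 6.0
Penrith District: 10.0
Higher: Penrith District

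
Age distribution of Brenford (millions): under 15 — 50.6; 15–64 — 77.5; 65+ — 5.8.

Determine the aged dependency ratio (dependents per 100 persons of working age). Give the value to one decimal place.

Old-age dependency ratio: 7.5

Old-age dependency ratio = 5.8 / 77.5 × 100 = 7.5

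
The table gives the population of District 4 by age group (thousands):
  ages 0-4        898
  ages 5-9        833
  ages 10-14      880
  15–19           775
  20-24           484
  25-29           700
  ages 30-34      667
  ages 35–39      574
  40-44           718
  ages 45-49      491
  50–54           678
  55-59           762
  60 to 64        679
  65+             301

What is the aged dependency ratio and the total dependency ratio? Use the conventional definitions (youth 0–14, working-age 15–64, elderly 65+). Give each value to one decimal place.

Old-age dependency ratio: 4.6
Total dependency ratio: 44.6

0–14: 898 + 833 + 880 = 2 611
15–64: 775 + 484 + 700 + 667 + 574 + 718 + 491 + 678 + 762 + 679 = 6 528
65+: 301
Old-age dependency ratio = 301 / 6 528 × 100 = 4.6
Total dependency ratio = (2 611 + 301) / 6 528 × 100 = 2 912 / 6 528 × 100 = 44.6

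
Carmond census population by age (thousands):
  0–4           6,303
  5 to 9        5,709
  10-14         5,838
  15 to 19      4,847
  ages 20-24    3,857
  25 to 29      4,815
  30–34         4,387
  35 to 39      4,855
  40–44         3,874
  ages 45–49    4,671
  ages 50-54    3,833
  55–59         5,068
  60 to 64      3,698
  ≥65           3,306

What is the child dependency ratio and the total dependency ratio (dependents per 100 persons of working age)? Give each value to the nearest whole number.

0–14: 6,303 + 5,709 + 5,838 = 17,850
15–64: 4,847 + 3,857 + 4,815 + 4,387 + 4,855 + 3,874 + 4,671 + 3,833 + 5,068 + 3,698 = 43,905
65+: 3,306
Youth dependency ratio = 17,850 / 43,905 × 100 = 41
Total dependency ratio = (17,850 + 3,306) / 43,905 × 100 = 21,156 / 43,905 × 100 = 48

Youth dependency ratio: 41
Total dependency ratio: 48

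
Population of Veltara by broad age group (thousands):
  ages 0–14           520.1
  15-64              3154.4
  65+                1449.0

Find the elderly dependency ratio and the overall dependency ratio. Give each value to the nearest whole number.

Old-age dependency ratio: 46
Total dependency ratio: 62

Old-age dependency ratio = 1449.0 / 3154.4 × 100 = 46
Total dependency ratio = (520.1 + 1449.0) / 3154.4 × 100 = 1969.1 / 3154.4 × 100 = 62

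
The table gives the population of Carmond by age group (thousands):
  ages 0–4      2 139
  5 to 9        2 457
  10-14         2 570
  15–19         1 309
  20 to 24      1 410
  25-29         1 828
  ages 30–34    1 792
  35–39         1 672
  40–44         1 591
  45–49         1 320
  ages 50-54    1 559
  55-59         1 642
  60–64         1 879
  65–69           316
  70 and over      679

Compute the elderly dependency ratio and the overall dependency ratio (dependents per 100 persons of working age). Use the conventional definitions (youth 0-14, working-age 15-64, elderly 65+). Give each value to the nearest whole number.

0–14: 2 139 + 2 457 + 2 570 = 7 166
15–64: 1 309 + 1 410 + 1 828 + 1 792 + 1 672 + 1 591 + 1 320 + 1 559 + 1 642 + 1 879 = 16 002
65+: 316 + 679 = 995
Old-age dependency ratio = 995 / 16 002 × 100 = 6
Total dependency ratio = (7 166 + 995) / 16 002 × 100 = 8 161 / 16 002 × 100 = 51

Old-age dependency ratio: 6
Total dependency ratio: 51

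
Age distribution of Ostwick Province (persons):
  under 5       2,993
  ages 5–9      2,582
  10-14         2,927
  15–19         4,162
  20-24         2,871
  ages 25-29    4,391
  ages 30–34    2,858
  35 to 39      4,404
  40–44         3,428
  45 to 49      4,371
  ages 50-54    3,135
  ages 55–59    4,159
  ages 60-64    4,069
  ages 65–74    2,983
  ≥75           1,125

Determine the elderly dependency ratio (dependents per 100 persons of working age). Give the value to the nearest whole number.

0–14: 2,993 + 2,582 + 2,927 = 8,502
15–64: 4,162 + 2,871 + 4,391 + 2,858 + 4,404 + 3,428 + 4,371 + 3,135 + 4,159 + 4,069 = 37,848
65+: 2,983 + 1,125 = 4,108
Old-age dependency ratio = 4,108 / 37,848 × 100 = 11

Old-age dependency ratio: 11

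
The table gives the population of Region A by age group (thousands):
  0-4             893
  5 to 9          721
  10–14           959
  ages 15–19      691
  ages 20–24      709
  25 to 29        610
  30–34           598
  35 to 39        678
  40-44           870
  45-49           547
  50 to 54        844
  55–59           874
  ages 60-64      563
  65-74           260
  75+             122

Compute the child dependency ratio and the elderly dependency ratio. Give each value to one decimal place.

0–14: 893 + 721 + 959 = 2 573
15–64: 691 + 709 + 610 + 598 + 678 + 870 + 547 + 844 + 874 + 563 = 6 984
65+: 260 + 122 = 382
Youth dependency ratio = 2 573 / 6 984 × 100 = 36.8
Old-age dependency ratio = 382 / 6 984 × 100 = 5.5

Youth dependency ratio: 36.8
Old-age dependency ratio: 5.5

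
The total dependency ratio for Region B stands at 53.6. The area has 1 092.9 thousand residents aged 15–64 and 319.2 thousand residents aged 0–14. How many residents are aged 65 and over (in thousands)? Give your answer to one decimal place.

Total dependency ratio = (youth + elderly) / working-age × 100
53.6 = (319.2 + E) / 1 092.9 × 100
⇒ 266.6

Aged 65 and over: 266.6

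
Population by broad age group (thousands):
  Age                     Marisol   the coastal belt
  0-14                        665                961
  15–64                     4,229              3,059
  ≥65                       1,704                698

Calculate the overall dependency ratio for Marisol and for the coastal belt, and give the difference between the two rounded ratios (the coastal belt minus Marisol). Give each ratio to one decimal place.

Marisol: 56.0
the coastal belt: 54.2
Difference: -1.8

Marisol: (665 + 1,704) / 4,229 × 100 = 2,369 / 4,229 × 100 = 56.0
the coastal belt: (961 + 698) / 3,059 × 100 = 1,659 / 3,059 × 100 = 54.2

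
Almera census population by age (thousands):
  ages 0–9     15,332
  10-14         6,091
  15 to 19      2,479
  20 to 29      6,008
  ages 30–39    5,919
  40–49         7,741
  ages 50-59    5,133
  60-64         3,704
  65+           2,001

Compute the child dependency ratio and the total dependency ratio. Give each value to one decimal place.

Youth dependency ratio: 69.1
Total dependency ratio: 75.6

0–14: 15,332 + 6,091 = 21,423
15–64: 2,479 + 6,008 + 5,919 + 7,741 + 5,133 + 3,704 = 30,984
65+: 2,001
Youth dependency ratio = 21,423 / 30,984 × 100 = 69.1
Total dependency ratio = (21,423 + 2,001) / 30,984 × 100 = 23,424 / 30,984 × 100 = 75.6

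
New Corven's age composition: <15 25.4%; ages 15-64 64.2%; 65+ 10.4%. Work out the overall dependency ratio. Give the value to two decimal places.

Total dependency ratio = (25.4 + 10.4) / 64.2 × 100 = 35.8 / 64.2 × 100 = 55.76

Total dependency ratio: 55.76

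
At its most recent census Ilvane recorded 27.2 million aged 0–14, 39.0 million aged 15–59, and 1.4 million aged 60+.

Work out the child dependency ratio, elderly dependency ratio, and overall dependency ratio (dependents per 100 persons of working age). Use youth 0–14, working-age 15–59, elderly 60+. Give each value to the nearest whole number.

Youth dependency ratio = 27.2 / 39.0 × 100 = 70
Old-age dependency ratio = 1.4 / 39.0 × 100 = 4
Total dependency ratio = (27.2 + 1.4) / 39.0 × 100 = 28.6 / 39.0 × 100 = 73

Youth dependency ratio: 70
Old-age dependency ratio: 4
Total dependency ratio: 73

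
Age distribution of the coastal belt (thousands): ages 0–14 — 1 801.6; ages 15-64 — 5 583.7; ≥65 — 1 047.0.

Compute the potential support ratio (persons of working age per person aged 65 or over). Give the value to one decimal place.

Potential support ratio = 5 583.7 / 1 047.0 = 5.3

Potential support ratio: 5.3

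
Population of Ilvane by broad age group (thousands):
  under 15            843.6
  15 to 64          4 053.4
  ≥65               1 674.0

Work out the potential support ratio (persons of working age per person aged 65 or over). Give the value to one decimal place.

Potential support ratio: 2.4

Potential support ratio = 4 053.4 / 1 674.0 = 2.4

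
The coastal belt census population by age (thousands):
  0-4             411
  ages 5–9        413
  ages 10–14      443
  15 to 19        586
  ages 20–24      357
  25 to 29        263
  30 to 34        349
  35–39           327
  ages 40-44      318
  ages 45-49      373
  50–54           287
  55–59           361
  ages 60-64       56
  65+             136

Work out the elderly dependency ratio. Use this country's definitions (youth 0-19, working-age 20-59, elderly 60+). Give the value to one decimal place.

0–19: 411 + 413 + 443 + 586 = 1853
20–59: 357 + 263 + 349 + 327 + 318 + 373 + 287 + 361 = 2635
60+: 56 + 136 = 192
Old-age dependency ratio = 192 / 2635 × 100 = 7.3

Old-age dependency ratio: 7.3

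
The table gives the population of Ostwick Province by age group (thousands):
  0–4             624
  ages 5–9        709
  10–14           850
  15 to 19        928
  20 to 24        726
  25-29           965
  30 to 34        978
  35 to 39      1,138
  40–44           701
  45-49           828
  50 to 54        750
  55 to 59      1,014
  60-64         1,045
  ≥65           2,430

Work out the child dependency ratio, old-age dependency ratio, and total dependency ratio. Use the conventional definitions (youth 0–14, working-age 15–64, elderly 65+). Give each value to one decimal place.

Youth dependency ratio: 24.1
Old-age dependency ratio: 26.8
Total dependency ratio: 50.8

0–14: 624 + 709 + 850 = 2,183
15–64: 928 + 726 + 965 + 978 + 1,138 + 701 + 828 + 750 + 1,014 + 1,045 = 9,073
65+: 2,430
Youth dependency ratio = 2,183 / 9,073 × 100 = 24.1
Old-age dependency ratio = 2,430 / 9,073 × 100 = 26.8
Total dependency ratio = (2,183 + 2,430) / 9,073 × 100 = 4,613 / 9,073 × 100 = 50.8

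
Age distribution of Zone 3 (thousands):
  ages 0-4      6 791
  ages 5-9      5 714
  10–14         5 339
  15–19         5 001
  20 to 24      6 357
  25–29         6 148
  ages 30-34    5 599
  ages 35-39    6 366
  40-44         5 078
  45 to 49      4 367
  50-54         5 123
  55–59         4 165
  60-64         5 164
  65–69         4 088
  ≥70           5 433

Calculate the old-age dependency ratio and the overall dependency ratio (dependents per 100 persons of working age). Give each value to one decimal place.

Old-age dependency ratio: 17.8
Total dependency ratio: 51.3

0–14: 6 791 + 5 714 + 5 339 = 17 844
15–64: 5 001 + 6 357 + 6 148 + 5 599 + 6 366 + 5 078 + 4 367 + 5 123 + 4 165 + 5 164 = 53 368
65+: 4 088 + 5 433 = 9 521
Old-age dependency ratio = 9 521 / 53 368 × 100 = 17.8
Total dependency ratio = (17 844 + 9 521) / 53 368 × 100 = 27 365 / 53 368 × 100 = 51.3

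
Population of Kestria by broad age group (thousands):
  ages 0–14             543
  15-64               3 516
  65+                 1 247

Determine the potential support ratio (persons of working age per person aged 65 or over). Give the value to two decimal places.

Potential support ratio = 3 516 / 1 247 = 2.82

Potential support ratio: 2.82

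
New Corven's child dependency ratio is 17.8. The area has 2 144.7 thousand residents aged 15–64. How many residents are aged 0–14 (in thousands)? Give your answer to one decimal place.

Youth dependency ratio = youth / working-age × 100
17.8 = Y / 2 144.7 × 100
⇒ 381.8

Aged 0–14: 381.8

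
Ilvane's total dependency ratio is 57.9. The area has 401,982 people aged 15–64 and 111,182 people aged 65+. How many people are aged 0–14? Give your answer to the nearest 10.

Aged 0–14: 121,570

Total dependency ratio = (youth + elderly) / working-age × 100
57.9 = (Y + 111,182) / 401,982 × 100
⇒ 121,570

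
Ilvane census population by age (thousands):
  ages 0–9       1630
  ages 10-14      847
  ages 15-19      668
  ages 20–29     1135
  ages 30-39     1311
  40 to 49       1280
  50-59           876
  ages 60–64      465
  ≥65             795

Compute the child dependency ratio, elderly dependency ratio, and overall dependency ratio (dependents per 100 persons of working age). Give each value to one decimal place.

Youth dependency ratio: 43.2
Old-age dependency ratio: 13.9
Total dependency ratio: 57.1

0–14: 1630 + 847 = 2477
15–64: 668 + 1135 + 1311 + 1280 + 876 + 465 = 5735
65+: 795
Youth dependency ratio = 2477 / 5735 × 100 = 43.2
Old-age dependency ratio = 795 / 5735 × 100 = 13.9
Total dependency ratio = (2477 + 795) / 5735 × 100 = 3272 / 5735 × 100 = 57.1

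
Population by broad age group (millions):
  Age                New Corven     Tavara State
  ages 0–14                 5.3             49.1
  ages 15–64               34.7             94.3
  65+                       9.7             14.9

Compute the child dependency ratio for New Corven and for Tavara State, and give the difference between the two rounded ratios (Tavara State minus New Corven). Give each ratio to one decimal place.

New Corven: 15.3
Tavara State: 52.1
Difference: +36.8

New Corven: 5.3 / 34.7 × 100 = 15.3
Tavara State: 49.1 / 94.3 × 100 = 52.1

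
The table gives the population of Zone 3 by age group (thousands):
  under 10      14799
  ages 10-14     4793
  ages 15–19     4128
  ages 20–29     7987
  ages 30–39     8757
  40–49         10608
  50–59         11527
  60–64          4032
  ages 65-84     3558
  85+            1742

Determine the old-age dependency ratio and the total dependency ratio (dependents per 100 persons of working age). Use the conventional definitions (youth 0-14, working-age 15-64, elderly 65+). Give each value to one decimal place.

Old-age dependency ratio: 11.3
Total dependency ratio: 52.9

0–14: 14799 + 4793 = 19592
15–64: 4128 + 7987 + 8757 + 10608 + 11527 + 4032 = 47039
65+: 3558 + 1742 = 5300
Old-age dependency ratio = 5300 / 47039 × 100 = 11.3
Total dependency ratio = (19592 + 5300) / 47039 × 100 = 24892 / 47039 × 100 = 52.9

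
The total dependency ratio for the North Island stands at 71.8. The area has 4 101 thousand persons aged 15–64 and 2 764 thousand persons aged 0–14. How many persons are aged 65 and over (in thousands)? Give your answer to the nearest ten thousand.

Total dependency ratio = (youth + elderly) / working-age × 100
71.8 = (2 764 + E) / 4 101 × 100
⇒ 180

Aged 65 and over: 180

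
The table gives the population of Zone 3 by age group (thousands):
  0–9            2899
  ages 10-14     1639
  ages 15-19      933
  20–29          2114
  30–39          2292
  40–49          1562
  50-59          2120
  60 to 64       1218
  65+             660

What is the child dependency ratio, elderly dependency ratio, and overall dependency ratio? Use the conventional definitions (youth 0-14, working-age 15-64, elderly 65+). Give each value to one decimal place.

Youth dependency ratio: 44.3
Old-age dependency ratio: 6.4
Total dependency ratio: 50.8

0–14: 2899 + 1639 = 4538
15–64: 933 + 2114 + 2292 + 1562 + 2120 + 1218 = 10239
65+: 660
Youth dependency ratio = 4538 / 10239 × 100 = 44.3
Old-age dependency ratio = 660 / 10239 × 100 = 6.4
Total dependency ratio = (4538 + 660) / 10239 × 100 = 5198 / 10239 × 100 = 50.8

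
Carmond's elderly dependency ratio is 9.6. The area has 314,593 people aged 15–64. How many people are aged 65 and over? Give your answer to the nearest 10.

Old-age dependency ratio = elderly / working-age × 100
9.6 = E / 314,593 × 100
⇒ 30,200

Aged 65 and over: 30,200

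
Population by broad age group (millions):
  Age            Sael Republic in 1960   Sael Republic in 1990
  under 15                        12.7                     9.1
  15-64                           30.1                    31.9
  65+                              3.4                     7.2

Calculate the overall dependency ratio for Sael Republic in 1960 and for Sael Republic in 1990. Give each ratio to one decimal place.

Sael Republic in 1960: (12.7 + 3.4) / 30.1 × 100 = 16.1 / 30.1 × 100 = 53.5
Sael Republic in 1990: (9.1 + 7.2) / 31.9 × 100 = 16.3 / 31.9 × 100 = 51.1

Sael Republic in 1960: 53.5
Sael Republic in 1990: 51.1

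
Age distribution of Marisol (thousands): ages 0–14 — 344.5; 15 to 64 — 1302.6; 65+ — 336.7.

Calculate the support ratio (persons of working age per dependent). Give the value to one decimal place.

Support ratio: 1.9

Support ratio = 1302.6 / (344.5 + 336.7) = 1302.6 / 681.2 = 1.9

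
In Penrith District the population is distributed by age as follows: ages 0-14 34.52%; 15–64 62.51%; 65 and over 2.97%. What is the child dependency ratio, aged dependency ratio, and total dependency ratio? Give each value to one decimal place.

Youth dependency ratio: 55.2
Old-age dependency ratio: 4.8
Total dependency ratio: 60.0

Youth dependency ratio = 34.52 / 62.51 × 100 = 55.2
Old-age dependency ratio = 2.97 / 62.51 × 100 = 4.8
Total dependency ratio = (34.52 + 2.97) / 62.51 × 100 = 37.49 / 62.51 × 100 = 60.0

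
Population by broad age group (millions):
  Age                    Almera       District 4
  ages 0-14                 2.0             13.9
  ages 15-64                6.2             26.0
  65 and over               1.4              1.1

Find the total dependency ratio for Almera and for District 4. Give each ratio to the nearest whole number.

Almera: 55
District 4: 58

Almera: (2.0 + 1.4) / 6.2 × 100 = 3.4 / 6.2 × 100 = 55
District 4: (13.9 + 1.1) / 26.0 × 100 = 15.0 / 26.0 × 100 = 58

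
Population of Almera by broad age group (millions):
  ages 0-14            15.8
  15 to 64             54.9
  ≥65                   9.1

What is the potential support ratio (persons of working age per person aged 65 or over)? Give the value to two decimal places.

Potential support ratio: 6.03

Potential support ratio = 54.9 / 9.1 = 6.03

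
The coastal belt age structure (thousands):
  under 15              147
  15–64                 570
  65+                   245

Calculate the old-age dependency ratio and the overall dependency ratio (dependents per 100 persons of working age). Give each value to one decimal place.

Old-age dependency ratio: 43.0
Total dependency ratio: 68.8

Old-age dependency ratio = 245 / 570 × 100 = 43.0
Total dependency ratio = (147 + 245) / 570 × 100 = 392 / 570 × 100 = 68.8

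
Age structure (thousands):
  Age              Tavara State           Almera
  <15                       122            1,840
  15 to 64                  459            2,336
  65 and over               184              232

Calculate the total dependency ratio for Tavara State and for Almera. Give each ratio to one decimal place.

Tavara State: (122 + 184) / 459 × 100 = 306 / 459 × 100 = 66.7
Almera: (1,840 + 232) / 2,336 × 100 = 2,072 / 2,336 × 100 = 88.7

Tavara State: 66.7
Almera: 88.7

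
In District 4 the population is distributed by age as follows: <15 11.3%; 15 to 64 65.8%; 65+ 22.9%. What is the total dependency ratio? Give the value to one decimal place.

Total dependency ratio: 52.0

Total dependency ratio = (11.3 + 22.9) / 65.8 × 100 = 34.2 / 65.8 × 100 = 52.0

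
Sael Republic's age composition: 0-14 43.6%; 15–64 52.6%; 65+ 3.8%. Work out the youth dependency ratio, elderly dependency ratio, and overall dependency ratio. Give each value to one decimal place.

Youth dependency ratio = 43.6 / 52.6 × 100 = 82.9
Old-age dependency ratio = 3.8 / 52.6 × 100 = 7.2
Total dependency ratio = (43.6 + 3.8) / 52.6 × 100 = 47.4 / 52.6 × 100 = 90.1

Youth dependency ratio: 82.9
Old-age dependency ratio: 7.2
Total dependency ratio: 90.1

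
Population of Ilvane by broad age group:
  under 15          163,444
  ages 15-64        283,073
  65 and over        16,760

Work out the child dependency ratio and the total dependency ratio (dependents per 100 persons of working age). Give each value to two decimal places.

Youth dependency ratio: 57.74
Total dependency ratio: 63.66

Youth dependency ratio = 163,444 / 283,073 × 100 = 57.74
Total dependency ratio = (163,444 + 16,760) / 283,073 × 100 = 180,204 / 283,073 × 100 = 63.66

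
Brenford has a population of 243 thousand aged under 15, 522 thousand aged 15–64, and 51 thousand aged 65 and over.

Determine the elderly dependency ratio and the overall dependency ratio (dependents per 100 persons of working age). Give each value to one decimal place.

Old-age dependency ratio = 51 / 522 × 100 = 9.8
Total dependency ratio = (243 + 51) / 522 × 100 = 294 / 522 × 100 = 56.3

Old-age dependency ratio: 9.8
Total dependency ratio: 56.3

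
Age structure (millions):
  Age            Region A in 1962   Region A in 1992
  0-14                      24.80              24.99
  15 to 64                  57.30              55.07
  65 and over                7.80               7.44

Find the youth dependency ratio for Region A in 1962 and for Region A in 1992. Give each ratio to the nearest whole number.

Region A in 1962: 24.80 / 57.30 × 100 = 43
Region A in 1992: 24.99 / 55.07 × 100 = 45

Region A in 1962: 43
Region A in 1992: 45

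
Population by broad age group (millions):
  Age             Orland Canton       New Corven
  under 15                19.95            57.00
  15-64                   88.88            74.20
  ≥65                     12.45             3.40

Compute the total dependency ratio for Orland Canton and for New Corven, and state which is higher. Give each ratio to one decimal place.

Orland Canton: (19.95 + 12.45) / 88.88 × 100 = 32.40 / 88.88 × 100 = 36.5
New Corven: (57.00 + 3.40) / 74.20 × 100 = 60.40 / 74.20 × 100 = 81.4

Orland Canton: 36.5
New Corven: 81.4
Higher: New Corven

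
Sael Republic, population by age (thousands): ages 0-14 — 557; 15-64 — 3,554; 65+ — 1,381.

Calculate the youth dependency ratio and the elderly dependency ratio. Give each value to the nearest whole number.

Youth dependency ratio = 557 / 3,554 × 100 = 16
Old-age dependency ratio = 1,381 / 3,554 × 100 = 39

Youth dependency ratio: 16
Old-age dependency ratio: 39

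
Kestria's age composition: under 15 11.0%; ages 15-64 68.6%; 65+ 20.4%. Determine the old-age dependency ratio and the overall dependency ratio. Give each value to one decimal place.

Old-age dependency ratio: 29.7
Total dependency ratio: 45.8

Old-age dependency ratio = 20.4 / 68.6 × 100 = 29.7
Total dependency ratio = (11.0 + 20.4) / 68.6 × 100 = 31.4 / 68.6 × 100 = 45.8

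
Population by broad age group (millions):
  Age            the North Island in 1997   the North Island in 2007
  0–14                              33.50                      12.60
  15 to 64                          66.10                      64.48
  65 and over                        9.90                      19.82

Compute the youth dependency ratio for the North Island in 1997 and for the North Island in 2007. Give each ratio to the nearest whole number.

the North Island in 1997: 51
the North Island in 2007: 20

the North Island in 1997: 33.50 / 66.10 × 100 = 51
the North Island in 2007: 12.60 / 64.48 × 100 = 20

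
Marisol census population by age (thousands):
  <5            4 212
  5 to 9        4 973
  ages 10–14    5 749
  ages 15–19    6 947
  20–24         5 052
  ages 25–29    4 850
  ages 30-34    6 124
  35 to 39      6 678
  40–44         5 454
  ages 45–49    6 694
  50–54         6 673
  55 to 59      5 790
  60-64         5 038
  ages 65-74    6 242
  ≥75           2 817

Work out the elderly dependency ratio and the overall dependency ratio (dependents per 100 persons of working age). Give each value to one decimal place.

0–14: 4 212 + 4 973 + 5 749 = 14 934
15–64: 6 947 + 5 052 + 4 850 + 6 124 + 6 678 + 5 454 + 6 694 + 6 673 + 5 790 + 5 038 = 59 300
65+: 6 242 + 2 817 = 9 059
Old-age dependency ratio = 9 059 / 59 300 × 100 = 15.3
Total dependency ratio = (14 934 + 9 059) / 59 300 × 100 = 23 993 / 59 300 × 100 = 40.5

Old-age dependency ratio: 15.3
Total dependency ratio: 40.5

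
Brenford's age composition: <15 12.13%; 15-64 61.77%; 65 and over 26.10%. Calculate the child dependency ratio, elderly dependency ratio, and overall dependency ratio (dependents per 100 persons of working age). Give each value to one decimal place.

Youth dependency ratio = 12.13 / 61.77 × 100 = 19.6
Old-age dependency ratio = 26.10 / 61.77 × 100 = 42.3
Total dependency ratio = (12.13 + 26.10) / 61.77 × 100 = 38.23 / 61.77 × 100 = 61.9

Youth dependency ratio: 19.6
Old-age dependency ratio: 42.3
Total dependency ratio: 61.9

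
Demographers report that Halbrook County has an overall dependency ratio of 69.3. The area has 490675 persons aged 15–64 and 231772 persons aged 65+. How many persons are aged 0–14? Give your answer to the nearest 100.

Aged 0–14: 108300

Total dependency ratio = (youth + elderly) / working-age × 100
69.3 = (Y + 231772) / 490675 × 100
⇒ 108300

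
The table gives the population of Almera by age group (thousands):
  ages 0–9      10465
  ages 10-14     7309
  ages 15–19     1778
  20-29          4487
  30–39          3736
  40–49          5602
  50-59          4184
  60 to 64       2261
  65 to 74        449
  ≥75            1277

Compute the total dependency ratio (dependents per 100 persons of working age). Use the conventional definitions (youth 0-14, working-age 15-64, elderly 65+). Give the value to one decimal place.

Total dependency ratio: 88.4

0–14: 10465 + 7309 = 17774
15–64: 1778 + 4487 + 3736 + 5602 + 4184 + 2261 = 22048
65+: 449 + 1277 = 1726
Total dependency ratio = (17774 + 1726) / 22048 × 100 = 19500 / 22048 × 100 = 88.4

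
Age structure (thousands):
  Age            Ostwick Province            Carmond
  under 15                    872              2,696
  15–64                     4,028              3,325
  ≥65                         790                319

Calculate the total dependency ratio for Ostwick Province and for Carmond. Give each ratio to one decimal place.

Ostwick Province: 41.3
Carmond: 90.7

Ostwick Province: (872 + 790) / 4,028 × 100 = 1,662 / 4,028 × 100 = 41.3
Carmond: (2,696 + 319) / 3,325 × 100 = 3,015 / 3,325 × 100 = 90.7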